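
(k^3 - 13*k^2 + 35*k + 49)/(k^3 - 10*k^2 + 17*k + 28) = (k - 7)/(k - 4)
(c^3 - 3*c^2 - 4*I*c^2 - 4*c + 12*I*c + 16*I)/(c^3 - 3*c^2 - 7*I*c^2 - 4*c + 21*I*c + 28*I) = (c - 4*I)/(c - 7*I)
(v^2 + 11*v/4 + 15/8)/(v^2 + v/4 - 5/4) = (v + 3/2)/(v - 1)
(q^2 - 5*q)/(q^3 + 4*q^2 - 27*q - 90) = q/(q^2 + 9*q + 18)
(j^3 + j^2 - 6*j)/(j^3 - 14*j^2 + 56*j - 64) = j*(j + 3)/(j^2 - 12*j + 32)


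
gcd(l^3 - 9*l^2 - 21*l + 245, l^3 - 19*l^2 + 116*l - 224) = l - 7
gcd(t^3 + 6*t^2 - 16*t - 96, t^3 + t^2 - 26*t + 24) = t^2 + 2*t - 24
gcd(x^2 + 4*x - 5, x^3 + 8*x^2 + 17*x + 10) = x + 5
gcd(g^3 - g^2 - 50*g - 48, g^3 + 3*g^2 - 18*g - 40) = 1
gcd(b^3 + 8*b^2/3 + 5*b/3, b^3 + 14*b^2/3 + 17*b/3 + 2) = b + 1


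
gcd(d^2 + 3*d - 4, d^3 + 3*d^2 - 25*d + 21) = d - 1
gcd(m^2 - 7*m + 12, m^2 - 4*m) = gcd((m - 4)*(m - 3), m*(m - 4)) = m - 4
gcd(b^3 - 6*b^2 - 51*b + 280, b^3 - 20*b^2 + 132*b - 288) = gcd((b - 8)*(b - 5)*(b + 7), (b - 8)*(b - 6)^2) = b - 8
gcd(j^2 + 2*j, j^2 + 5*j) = j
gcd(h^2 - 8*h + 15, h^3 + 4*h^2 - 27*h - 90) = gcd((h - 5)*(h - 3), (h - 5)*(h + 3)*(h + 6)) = h - 5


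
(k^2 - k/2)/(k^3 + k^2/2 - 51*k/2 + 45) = k*(2*k - 1)/(2*k^3 + k^2 - 51*k + 90)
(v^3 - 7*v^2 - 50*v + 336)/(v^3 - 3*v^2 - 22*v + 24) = (v^2 - v - 56)/(v^2 + 3*v - 4)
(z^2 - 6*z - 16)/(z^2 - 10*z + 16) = (z + 2)/(z - 2)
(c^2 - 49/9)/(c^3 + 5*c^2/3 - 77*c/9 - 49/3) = (3*c - 7)/(3*c^2 - 2*c - 21)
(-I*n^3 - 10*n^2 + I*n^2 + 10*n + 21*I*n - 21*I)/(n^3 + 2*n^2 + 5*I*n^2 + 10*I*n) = (-I*n^3 + n^2*(-10 + I) + n*(10 + 21*I) - 21*I)/(n*(n^2 + n*(2 + 5*I) + 10*I))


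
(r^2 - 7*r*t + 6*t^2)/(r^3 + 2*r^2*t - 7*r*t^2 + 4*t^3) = (r - 6*t)/(r^2 + 3*r*t - 4*t^2)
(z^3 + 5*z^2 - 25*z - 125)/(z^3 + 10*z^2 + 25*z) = (z - 5)/z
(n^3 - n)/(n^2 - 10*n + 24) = (n^3 - n)/(n^2 - 10*n + 24)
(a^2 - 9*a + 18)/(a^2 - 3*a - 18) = (a - 3)/(a + 3)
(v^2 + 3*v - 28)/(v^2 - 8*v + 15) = (v^2 + 3*v - 28)/(v^2 - 8*v + 15)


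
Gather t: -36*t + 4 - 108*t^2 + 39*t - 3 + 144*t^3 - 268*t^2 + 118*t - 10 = 144*t^3 - 376*t^2 + 121*t - 9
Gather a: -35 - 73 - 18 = -126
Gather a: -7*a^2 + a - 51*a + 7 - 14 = -7*a^2 - 50*a - 7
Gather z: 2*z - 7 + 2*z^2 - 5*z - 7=2*z^2 - 3*z - 14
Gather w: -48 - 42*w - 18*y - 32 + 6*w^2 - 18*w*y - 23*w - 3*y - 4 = 6*w^2 + w*(-18*y - 65) - 21*y - 84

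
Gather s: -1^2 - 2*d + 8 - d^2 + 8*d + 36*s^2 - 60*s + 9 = -d^2 + 6*d + 36*s^2 - 60*s + 16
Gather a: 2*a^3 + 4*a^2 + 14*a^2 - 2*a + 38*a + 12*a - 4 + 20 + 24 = 2*a^3 + 18*a^2 + 48*a + 40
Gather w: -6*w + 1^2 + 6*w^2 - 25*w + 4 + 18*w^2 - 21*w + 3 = 24*w^2 - 52*w + 8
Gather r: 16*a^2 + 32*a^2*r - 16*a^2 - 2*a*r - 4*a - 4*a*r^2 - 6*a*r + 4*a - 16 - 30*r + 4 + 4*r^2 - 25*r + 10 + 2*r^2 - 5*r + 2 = r^2*(6 - 4*a) + r*(32*a^2 - 8*a - 60)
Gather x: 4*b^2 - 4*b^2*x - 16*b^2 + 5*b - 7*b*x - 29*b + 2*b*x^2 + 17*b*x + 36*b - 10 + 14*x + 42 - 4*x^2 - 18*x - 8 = -12*b^2 + 12*b + x^2*(2*b - 4) + x*(-4*b^2 + 10*b - 4) + 24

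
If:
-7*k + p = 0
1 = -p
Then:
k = -1/7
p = -1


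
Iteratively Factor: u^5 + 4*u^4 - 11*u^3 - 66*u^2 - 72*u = (u)*(u^4 + 4*u^3 - 11*u^2 - 66*u - 72) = u*(u + 2)*(u^3 + 2*u^2 - 15*u - 36) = u*(u - 4)*(u + 2)*(u^2 + 6*u + 9) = u*(u - 4)*(u + 2)*(u + 3)*(u + 3)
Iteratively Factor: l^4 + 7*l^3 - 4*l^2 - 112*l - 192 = (l + 3)*(l^3 + 4*l^2 - 16*l - 64) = (l - 4)*(l + 3)*(l^2 + 8*l + 16) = (l - 4)*(l + 3)*(l + 4)*(l + 4)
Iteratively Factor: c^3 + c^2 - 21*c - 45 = (c + 3)*(c^2 - 2*c - 15) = (c - 5)*(c + 3)*(c + 3)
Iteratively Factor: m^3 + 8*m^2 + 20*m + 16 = (m + 4)*(m^2 + 4*m + 4) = (m + 2)*(m + 4)*(m + 2)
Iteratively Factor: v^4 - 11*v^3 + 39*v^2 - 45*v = (v - 3)*(v^3 - 8*v^2 + 15*v) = (v - 5)*(v - 3)*(v^2 - 3*v) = (v - 5)*(v - 3)^2*(v)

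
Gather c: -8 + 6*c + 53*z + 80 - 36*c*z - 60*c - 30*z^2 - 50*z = c*(-36*z - 54) - 30*z^2 + 3*z + 72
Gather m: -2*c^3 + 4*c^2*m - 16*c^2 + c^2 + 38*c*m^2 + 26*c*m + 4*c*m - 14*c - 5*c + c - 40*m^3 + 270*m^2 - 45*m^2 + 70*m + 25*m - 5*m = -2*c^3 - 15*c^2 - 18*c - 40*m^3 + m^2*(38*c + 225) + m*(4*c^2 + 30*c + 90)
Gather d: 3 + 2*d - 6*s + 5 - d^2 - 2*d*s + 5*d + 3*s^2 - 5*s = -d^2 + d*(7 - 2*s) + 3*s^2 - 11*s + 8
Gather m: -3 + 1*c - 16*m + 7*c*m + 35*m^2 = c + 35*m^2 + m*(7*c - 16) - 3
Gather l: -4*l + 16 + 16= 32 - 4*l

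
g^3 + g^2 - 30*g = g*(g - 5)*(g + 6)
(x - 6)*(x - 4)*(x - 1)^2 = x^4 - 12*x^3 + 45*x^2 - 58*x + 24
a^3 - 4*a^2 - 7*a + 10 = (a - 5)*(a - 1)*(a + 2)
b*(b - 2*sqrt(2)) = b^2 - 2*sqrt(2)*b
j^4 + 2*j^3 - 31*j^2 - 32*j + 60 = (j - 5)*(j - 1)*(j + 2)*(j + 6)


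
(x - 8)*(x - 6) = x^2 - 14*x + 48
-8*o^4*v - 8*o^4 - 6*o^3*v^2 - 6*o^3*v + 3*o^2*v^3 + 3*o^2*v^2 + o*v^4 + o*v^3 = (-2*o + v)*(o + v)*(4*o + v)*(o*v + o)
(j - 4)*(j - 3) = j^2 - 7*j + 12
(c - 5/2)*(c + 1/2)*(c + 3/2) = c^3 - c^2/2 - 17*c/4 - 15/8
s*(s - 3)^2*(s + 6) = s^4 - 27*s^2 + 54*s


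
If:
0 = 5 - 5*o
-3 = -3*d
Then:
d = 1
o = 1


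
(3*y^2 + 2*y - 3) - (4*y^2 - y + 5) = -y^2 + 3*y - 8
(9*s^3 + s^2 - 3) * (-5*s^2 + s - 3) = -45*s^5 + 4*s^4 - 26*s^3 + 12*s^2 - 3*s + 9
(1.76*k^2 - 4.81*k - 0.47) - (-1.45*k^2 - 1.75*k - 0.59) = 3.21*k^2 - 3.06*k + 0.12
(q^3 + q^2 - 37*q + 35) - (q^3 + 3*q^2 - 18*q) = -2*q^2 - 19*q + 35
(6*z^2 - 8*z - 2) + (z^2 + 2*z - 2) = 7*z^2 - 6*z - 4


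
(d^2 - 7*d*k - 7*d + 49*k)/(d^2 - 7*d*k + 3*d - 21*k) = (d - 7)/(d + 3)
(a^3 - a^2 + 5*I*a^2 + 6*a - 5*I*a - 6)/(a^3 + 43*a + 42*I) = (a^2 - a*(1 + I) + I)/(a^2 - 6*I*a + 7)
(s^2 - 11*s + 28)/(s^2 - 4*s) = (s - 7)/s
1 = 1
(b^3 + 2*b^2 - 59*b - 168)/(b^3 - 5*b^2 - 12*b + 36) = (b^2 - b - 56)/(b^2 - 8*b + 12)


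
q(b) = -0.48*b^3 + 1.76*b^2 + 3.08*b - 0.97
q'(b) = -1.44*b^2 + 3.52*b + 3.08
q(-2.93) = 17.19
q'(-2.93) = -19.60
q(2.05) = 8.61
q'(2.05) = 4.24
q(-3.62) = 33.71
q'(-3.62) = -28.53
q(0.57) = 1.27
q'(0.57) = 4.62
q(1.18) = 4.33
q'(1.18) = 5.23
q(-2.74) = 13.68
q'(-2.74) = -17.38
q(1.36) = 5.27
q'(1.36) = 5.20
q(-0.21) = -1.53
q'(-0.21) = 2.28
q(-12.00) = 1044.95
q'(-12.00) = -246.52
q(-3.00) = 18.59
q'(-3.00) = -20.44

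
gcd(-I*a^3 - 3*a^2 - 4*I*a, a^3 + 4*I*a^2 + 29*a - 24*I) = 1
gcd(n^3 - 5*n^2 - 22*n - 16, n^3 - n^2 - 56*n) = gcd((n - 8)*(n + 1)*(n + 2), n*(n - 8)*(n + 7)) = n - 8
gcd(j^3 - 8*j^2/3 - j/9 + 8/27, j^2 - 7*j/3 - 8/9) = j^2 - 7*j/3 - 8/9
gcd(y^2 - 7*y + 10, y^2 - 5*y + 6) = y - 2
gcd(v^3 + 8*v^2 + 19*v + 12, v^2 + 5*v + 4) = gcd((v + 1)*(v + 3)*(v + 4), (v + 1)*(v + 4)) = v^2 + 5*v + 4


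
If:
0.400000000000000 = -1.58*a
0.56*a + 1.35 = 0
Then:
No Solution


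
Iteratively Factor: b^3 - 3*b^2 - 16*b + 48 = (b - 4)*(b^2 + b - 12) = (b - 4)*(b + 4)*(b - 3)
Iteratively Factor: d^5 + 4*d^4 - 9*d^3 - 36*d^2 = (d + 4)*(d^4 - 9*d^2) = d*(d + 4)*(d^3 - 9*d) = d^2*(d + 4)*(d^2 - 9) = d^2*(d + 3)*(d + 4)*(d - 3)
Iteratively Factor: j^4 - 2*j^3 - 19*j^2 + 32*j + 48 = (j + 4)*(j^3 - 6*j^2 + 5*j + 12) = (j - 4)*(j + 4)*(j^2 - 2*j - 3) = (j - 4)*(j + 1)*(j + 4)*(j - 3)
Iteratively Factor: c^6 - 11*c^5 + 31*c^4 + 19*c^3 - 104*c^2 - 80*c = (c - 4)*(c^5 - 7*c^4 + 3*c^3 + 31*c^2 + 20*c) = (c - 4)*(c + 1)*(c^4 - 8*c^3 + 11*c^2 + 20*c) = (c - 4)*(c + 1)^2*(c^3 - 9*c^2 + 20*c) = (c - 4)^2*(c + 1)^2*(c^2 - 5*c) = c*(c - 4)^2*(c + 1)^2*(c - 5)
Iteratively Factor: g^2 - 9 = (g + 3)*(g - 3)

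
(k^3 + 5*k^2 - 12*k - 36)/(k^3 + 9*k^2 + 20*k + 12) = (k - 3)/(k + 1)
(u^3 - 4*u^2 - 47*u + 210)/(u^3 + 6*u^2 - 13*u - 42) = (u^2 - 11*u + 30)/(u^2 - u - 6)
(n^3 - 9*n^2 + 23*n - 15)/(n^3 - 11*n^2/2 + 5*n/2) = 2*(n^2 - 4*n + 3)/(n*(2*n - 1))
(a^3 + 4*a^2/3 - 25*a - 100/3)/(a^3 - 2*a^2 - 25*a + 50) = (a + 4/3)/(a - 2)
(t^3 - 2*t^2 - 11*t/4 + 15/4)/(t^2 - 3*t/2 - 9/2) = (2*t^2 - 7*t + 5)/(2*(t - 3))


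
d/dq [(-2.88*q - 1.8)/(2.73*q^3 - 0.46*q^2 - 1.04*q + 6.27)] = (15.7248*q^3 + 13.4172*q^2 - 1.656*q - 19.9296)/(7.4529*q^6 - 2.5116*q^5 - 5.4668*q^4 + 35.191*q^3 - 4.6868*q^2 - 13.0416*q + 39.3129)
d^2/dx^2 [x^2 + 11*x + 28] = 2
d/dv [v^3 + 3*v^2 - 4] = 3*v*(v + 2)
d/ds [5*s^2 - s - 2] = 10*s - 1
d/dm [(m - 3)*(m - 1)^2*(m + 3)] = 4*m^3 - 6*m^2 - 16*m + 18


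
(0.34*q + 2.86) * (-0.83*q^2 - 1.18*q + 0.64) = -0.2822*q^3 - 2.775*q^2 - 3.1572*q + 1.8304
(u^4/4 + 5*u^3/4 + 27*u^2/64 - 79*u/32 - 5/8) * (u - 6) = u^5/4 - u^4/4 - 453*u^3/64 - 5*u^2 + 227*u/16 + 15/4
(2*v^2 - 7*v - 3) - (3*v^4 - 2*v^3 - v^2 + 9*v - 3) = -3*v^4 + 2*v^3 + 3*v^2 - 16*v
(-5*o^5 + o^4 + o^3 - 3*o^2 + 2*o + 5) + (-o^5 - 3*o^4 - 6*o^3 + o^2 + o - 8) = -6*o^5 - 2*o^4 - 5*o^3 - 2*o^2 + 3*o - 3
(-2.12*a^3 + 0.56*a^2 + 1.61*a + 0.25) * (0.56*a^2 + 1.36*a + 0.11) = -1.1872*a^5 - 2.5696*a^4 + 1.43*a^3 + 2.3912*a^2 + 0.5171*a + 0.0275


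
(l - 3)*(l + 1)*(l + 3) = l^3 + l^2 - 9*l - 9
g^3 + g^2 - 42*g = g*(g - 6)*(g + 7)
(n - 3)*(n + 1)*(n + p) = n^3 + n^2*p - 2*n^2 - 2*n*p - 3*n - 3*p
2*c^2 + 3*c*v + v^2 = (c + v)*(2*c + v)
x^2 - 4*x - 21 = (x - 7)*(x + 3)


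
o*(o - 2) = o^2 - 2*o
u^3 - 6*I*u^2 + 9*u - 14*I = (u - 7*I)*(u - I)*(u + 2*I)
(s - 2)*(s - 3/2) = s^2 - 7*s/2 + 3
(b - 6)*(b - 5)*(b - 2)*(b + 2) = b^4 - 11*b^3 + 26*b^2 + 44*b - 120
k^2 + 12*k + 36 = (k + 6)^2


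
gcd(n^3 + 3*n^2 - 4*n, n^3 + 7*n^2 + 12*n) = n^2 + 4*n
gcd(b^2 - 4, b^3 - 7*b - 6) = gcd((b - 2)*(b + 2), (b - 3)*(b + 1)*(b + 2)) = b + 2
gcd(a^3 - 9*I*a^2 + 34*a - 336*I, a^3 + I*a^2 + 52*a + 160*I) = a - 8*I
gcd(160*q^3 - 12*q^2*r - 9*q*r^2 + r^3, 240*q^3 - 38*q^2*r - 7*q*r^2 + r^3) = 40*q^2 - 13*q*r + r^2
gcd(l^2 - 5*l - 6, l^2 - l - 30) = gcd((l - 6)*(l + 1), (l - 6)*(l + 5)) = l - 6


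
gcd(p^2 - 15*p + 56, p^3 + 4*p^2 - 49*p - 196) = p - 7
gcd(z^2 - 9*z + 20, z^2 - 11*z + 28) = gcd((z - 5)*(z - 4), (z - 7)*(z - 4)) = z - 4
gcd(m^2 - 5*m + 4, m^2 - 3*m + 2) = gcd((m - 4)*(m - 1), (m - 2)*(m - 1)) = m - 1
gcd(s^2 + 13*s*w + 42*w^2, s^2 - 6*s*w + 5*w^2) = 1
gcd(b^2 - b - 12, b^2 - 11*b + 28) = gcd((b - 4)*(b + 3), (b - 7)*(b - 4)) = b - 4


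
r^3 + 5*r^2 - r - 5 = (r - 1)*(r + 1)*(r + 5)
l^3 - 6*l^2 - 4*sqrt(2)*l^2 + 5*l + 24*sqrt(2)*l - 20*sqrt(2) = (l - 5)*(l - 1)*(l - 4*sqrt(2))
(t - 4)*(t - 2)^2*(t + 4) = t^4 - 4*t^3 - 12*t^2 + 64*t - 64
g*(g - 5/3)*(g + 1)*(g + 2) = g^4 + 4*g^3/3 - 3*g^2 - 10*g/3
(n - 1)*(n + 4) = n^2 + 3*n - 4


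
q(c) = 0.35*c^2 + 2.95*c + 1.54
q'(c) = 0.7*c + 2.95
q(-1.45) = -2.00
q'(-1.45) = 1.94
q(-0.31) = 0.66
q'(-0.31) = 2.73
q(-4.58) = -4.63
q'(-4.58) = -0.26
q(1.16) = 5.43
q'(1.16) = 3.76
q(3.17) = 14.41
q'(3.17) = 5.17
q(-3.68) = -4.58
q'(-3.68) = 0.37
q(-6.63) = -2.63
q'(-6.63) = -1.69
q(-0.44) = 0.31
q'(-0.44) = 2.64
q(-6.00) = -3.56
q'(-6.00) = -1.25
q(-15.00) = 36.04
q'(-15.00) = -7.55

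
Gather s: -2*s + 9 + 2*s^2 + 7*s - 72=2*s^2 + 5*s - 63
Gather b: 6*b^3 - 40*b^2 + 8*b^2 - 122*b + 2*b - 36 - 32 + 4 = 6*b^3 - 32*b^2 - 120*b - 64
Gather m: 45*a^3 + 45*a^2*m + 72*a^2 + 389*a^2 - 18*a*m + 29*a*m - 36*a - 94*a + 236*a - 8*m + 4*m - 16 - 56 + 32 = 45*a^3 + 461*a^2 + 106*a + m*(45*a^2 + 11*a - 4) - 40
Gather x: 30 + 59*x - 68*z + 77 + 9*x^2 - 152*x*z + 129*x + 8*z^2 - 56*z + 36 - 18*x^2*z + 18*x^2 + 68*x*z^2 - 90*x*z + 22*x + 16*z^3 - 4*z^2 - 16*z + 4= x^2*(27 - 18*z) + x*(68*z^2 - 242*z + 210) + 16*z^3 + 4*z^2 - 140*z + 147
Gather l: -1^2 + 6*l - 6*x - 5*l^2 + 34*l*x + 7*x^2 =-5*l^2 + l*(34*x + 6) + 7*x^2 - 6*x - 1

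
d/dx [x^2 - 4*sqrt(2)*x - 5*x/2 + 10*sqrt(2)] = 2*x - 4*sqrt(2) - 5/2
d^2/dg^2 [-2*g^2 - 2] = -4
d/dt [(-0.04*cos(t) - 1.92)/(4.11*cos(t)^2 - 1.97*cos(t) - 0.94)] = (-0.1644*cos(t)^2 - 15.7824*cos(t) + 3.7448)*sin(t)/(16.8921*cos(t)^4 - 16.1934*cos(t)^3 - 3.8459*cos(t)^2 + 3.7036*cos(t) + 0.8836)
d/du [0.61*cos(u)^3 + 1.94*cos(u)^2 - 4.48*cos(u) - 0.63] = (-1.83*cos(u)^2 - 3.88*cos(u) + 4.48)*sin(u)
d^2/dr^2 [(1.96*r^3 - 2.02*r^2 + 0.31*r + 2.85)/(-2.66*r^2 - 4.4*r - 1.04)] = (-4.26325641456066e-14*r^4 - 116.717944*r^3 - 208.335288*r^2 - 207.712512*r - 87.376736)/(18.821096*r^6 + 93.39792*r^5 + 176.568672*r^4 + 158.21696*r^3 + 69.034368*r^2 + 14.27712*r + 1.124864)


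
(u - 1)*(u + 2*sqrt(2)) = u^2 - u + 2*sqrt(2)*u - 2*sqrt(2)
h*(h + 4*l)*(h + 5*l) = h^3 + 9*h^2*l + 20*h*l^2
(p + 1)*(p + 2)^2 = p^3 + 5*p^2 + 8*p + 4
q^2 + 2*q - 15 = (q - 3)*(q + 5)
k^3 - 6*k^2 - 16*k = k*(k - 8)*(k + 2)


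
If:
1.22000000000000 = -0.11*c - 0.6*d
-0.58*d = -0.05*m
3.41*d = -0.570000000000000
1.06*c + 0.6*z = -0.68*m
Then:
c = -10.18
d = -0.17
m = -1.94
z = 20.18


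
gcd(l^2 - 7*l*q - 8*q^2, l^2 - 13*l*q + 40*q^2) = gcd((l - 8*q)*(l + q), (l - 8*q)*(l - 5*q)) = -l + 8*q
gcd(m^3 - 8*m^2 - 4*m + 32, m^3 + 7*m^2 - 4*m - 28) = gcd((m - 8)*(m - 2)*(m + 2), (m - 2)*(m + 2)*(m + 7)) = m^2 - 4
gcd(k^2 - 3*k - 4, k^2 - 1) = k + 1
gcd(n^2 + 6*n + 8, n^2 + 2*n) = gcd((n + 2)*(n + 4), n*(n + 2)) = n + 2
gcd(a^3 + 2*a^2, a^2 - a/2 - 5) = a + 2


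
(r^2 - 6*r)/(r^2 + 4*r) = (r - 6)/(r + 4)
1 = 1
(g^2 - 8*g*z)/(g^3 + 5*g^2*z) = (g - 8*z)/(g*(g + 5*z))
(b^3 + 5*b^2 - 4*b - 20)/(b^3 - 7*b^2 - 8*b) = (-b^3 - 5*b^2 + 4*b + 20)/(b*(-b^2 + 7*b + 8))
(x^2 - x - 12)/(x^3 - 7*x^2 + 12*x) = (x + 3)/(x*(x - 3))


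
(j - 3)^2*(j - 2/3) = j^3 - 20*j^2/3 + 13*j - 6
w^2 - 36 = (w - 6)*(w + 6)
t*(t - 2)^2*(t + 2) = t^4 - 2*t^3 - 4*t^2 + 8*t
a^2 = a^2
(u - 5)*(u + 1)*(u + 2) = u^3 - 2*u^2 - 13*u - 10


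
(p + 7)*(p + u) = p^2 + p*u + 7*p + 7*u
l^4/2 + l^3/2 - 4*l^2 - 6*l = l*(l/2 + 1)*(l - 3)*(l + 2)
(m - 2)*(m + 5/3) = m^2 - m/3 - 10/3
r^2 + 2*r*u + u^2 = (r + u)^2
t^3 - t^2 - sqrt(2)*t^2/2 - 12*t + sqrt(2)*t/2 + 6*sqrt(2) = (t - 4)*(t + 3)*(t - sqrt(2)/2)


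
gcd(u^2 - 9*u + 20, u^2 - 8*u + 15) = u - 5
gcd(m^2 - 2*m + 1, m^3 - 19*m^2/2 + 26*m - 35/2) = m - 1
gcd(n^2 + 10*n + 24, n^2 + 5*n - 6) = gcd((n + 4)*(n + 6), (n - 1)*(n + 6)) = n + 6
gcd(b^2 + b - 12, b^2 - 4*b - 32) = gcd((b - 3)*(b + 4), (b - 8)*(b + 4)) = b + 4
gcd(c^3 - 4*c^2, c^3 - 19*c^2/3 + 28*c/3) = c^2 - 4*c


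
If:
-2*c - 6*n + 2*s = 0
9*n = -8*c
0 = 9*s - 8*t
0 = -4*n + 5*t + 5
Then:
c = 360/419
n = -320/419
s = -600/419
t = -675/419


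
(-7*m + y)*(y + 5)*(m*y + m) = -7*m^2*y^2 - 42*m^2*y - 35*m^2 + m*y^3 + 6*m*y^2 + 5*m*y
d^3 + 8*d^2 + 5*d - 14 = (d - 1)*(d + 2)*(d + 7)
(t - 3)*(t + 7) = t^2 + 4*t - 21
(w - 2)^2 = w^2 - 4*w + 4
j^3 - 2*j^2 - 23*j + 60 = (j - 4)*(j - 3)*(j + 5)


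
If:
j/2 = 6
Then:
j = 12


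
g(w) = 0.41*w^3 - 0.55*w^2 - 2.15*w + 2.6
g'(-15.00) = 291.10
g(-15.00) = -1472.65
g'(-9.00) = 107.38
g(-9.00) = -321.49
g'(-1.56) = 2.56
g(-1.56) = 3.06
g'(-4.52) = 27.95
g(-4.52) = -36.78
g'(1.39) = -1.30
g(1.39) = -0.35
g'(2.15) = 1.17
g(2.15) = -0.49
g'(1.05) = -1.95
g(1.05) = 0.21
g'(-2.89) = 11.30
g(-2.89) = -5.68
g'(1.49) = -1.06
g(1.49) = -0.47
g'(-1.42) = 1.89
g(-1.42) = 3.37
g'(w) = 1.23*w^2 - 1.1*w - 2.15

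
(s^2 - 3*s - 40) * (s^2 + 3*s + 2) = s^4 - 47*s^2 - 126*s - 80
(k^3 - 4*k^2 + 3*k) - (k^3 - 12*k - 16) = -4*k^2 + 15*k + 16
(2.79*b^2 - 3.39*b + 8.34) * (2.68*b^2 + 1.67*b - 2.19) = 7.4772*b^4 - 4.4259*b^3 + 10.5798*b^2 + 21.3519*b - 18.2646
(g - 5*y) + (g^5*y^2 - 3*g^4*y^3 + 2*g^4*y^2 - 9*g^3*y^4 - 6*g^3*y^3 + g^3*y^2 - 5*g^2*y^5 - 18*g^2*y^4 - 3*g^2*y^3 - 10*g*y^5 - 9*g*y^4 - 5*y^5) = g^5*y^2 - 3*g^4*y^3 + 2*g^4*y^2 - 9*g^3*y^4 - 6*g^3*y^3 + g^3*y^2 - 5*g^2*y^5 - 18*g^2*y^4 - 3*g^2*y^3 - 10*g*y^5 - 9*g*y^4 + g - 5*y^5 - 5*y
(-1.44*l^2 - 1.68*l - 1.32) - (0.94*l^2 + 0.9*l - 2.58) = -2.38*l^2 - 2.58*l + 1.26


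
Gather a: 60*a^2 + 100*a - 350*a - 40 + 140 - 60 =60*a^2 - 250*a + 40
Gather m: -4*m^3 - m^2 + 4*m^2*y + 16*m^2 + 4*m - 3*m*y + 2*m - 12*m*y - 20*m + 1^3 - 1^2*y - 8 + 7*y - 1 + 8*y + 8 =-4*m^3 + m^2*(4*y + 15) + m*(-15*y - 14) + 14*y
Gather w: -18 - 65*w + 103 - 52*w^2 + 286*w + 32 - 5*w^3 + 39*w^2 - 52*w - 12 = -5*w^3 - 13*w^2 + 169*w + 105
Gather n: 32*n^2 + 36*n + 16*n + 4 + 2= 32*n^2 + 52*n + 6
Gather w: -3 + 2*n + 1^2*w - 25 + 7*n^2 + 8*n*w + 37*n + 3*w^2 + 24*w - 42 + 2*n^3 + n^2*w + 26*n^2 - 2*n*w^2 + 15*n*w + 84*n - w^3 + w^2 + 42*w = 2*n^3 + 33*n^2 + 123*n - w^3 + w^2*(4 - 2*n) + w*(n^2 + 23*n + 67) - 70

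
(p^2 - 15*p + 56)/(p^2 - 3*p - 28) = (p - 8)/(p + 4)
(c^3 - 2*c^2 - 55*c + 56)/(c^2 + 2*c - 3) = (c^2 - c - 56)/(c + 3)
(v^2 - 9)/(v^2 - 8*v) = (v^2 - 9)/(v*(v - 8))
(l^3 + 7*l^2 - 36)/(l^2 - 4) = (l^2 + 9*l + 18)/(l + 2)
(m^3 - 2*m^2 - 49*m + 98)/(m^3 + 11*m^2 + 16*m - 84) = (m - 7)/(m + 6)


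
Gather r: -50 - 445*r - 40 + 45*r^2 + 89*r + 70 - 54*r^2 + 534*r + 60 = -9*r^2 + 178*r + 40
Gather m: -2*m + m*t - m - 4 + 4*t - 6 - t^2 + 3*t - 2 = m*(t - 3) - t^2 + 7*t - 12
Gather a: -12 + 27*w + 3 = 27*w - 9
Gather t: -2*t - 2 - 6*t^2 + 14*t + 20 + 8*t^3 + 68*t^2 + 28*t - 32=8*t^3 + 62*t^2 + 40*t - 14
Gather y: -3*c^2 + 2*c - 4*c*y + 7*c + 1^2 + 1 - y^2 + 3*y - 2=-3*c^2 + 9*c - y^2 + y*(3 - 4*c)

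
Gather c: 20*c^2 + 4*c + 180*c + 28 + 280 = 20*c^2 + 184*c + 308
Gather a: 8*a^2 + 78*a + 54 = 8*a^2 + 78*a + 54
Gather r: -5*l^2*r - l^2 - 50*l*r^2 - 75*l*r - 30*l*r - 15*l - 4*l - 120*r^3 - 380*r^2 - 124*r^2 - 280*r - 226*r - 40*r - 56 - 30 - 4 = -l^2 - 19*l - 120*r^3 + r^2*(-50*l - 504) + r*(-5*l^2 - 105*l - 546) - 90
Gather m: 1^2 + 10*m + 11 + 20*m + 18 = 30*m + 30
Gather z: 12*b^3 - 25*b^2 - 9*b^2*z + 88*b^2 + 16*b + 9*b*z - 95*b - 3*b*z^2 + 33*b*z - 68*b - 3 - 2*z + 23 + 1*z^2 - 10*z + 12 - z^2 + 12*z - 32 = 12*b^3 + 63*b^2 - 3*b*z^2 - 147*b + z*(-9*b^2 + 42*b)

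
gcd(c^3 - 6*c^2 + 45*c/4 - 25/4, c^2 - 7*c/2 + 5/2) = c^2 - 7*c/2 + 5/2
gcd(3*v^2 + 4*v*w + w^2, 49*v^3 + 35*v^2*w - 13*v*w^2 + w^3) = v + w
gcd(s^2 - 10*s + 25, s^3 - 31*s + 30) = s - 5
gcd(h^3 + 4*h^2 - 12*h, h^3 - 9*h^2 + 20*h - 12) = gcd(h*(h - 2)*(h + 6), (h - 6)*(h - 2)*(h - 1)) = h - 2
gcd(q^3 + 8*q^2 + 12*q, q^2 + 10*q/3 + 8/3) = q + 2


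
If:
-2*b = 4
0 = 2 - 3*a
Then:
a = 2/3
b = -2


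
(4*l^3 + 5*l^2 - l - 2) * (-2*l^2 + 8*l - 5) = -8*l^5 + 22*l^4 + 22*l^3 - 29*l^2 - 11*l + 10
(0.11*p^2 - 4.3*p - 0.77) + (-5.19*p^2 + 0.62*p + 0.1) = -5.08*p^2 - 3.68*p - 0.67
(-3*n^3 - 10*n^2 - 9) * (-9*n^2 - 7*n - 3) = 27*n^5 + 111*n^4 + 79*n^3 + 111*n^2 + 63*n + 27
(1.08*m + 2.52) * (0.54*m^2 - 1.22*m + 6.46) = 0.5832*m^3 + 0.0431999999999999*m^2 + 3.9024*m + 16.2792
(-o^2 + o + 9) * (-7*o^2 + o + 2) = 7*o^4 - 8*o^3 - 64*o^2 + 11*o + 18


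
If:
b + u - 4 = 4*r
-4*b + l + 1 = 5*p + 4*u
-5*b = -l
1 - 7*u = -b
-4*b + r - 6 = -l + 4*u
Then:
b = 211/20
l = 211/4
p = 99/100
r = 41/20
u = 33/20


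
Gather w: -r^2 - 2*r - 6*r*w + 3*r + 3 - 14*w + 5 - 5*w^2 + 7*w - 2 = -r^2 + r - 5*w^2 + w*(-6*r - 7) + 6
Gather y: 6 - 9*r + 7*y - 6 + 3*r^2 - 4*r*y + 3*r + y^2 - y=3*r^2 - 6*r + y^2 + y*(6 - 4*r)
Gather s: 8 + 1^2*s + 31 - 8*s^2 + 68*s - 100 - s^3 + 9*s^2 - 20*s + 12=-s^3 + s^2 + 49*s - 49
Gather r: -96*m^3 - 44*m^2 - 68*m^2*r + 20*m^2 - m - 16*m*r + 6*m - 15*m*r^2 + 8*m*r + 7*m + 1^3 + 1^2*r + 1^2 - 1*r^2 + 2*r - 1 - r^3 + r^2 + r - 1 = -96*m^3 - 24*m^2 - 15*m*r^2 + 12*m - r^3 + r*(-68*m^2 - 8*m + 4)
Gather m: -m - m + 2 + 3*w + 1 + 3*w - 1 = -2*m + 6*w + 2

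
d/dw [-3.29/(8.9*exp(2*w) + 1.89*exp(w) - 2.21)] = (58.562*exp(w) + 6.2181)*exp(w)/(8.9*exp(2*w) + 1.89*exp(w) - 2.21)^2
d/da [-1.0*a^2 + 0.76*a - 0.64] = 0.76 - 2.0*a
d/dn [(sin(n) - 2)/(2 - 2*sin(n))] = -cos(n)/(2*(sin(n) - 1)^2)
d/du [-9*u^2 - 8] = -18*u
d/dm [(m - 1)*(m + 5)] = 2*m + 4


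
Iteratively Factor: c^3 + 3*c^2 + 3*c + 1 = (c + 1)*(c^2 + 2*c + 1) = (c + 1)^2*(c + 1)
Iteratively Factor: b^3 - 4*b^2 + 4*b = (b - 2)*(b^2 - 2*b) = (b - 2)^2*(b)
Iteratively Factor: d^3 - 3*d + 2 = (d + 2)*(d^2 - 2*d + 1) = (d - 1)*(d + 2)*(d - 1)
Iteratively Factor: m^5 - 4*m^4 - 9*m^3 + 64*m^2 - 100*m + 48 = (m - 1)*(m^4 - 3*m^3 - 12*m^2 + 52*m - 48) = (m - 1)*(m + 4)*(m^3 - 7*m^2 + 16*m - 12) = (m - 2)*(m - 1)*(m + 4)*(m^2 - 5*m + 6) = (m - 2)^2*(m - 1)*(m + 4)*(m - 3)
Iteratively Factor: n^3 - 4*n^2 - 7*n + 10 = (n - 1)*(n^2 - 3*n - 10) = (n - 1)*(n + 2)*(n - 5)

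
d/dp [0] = 0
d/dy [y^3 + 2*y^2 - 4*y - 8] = 3*y^2 + 4*y - 4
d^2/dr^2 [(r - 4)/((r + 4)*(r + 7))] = 2*(r^3 - 12*r^2 - 216*r - 680)/(r^6 + 33*r^5 + 447*r^4 + 3179*r^3 + 12516*r^2 + 25872*r + 21952)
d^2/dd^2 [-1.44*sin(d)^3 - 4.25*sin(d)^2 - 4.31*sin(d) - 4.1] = 5.39*sin(d) - 3.24*sin(3*d) - 8.5*cos(2*d)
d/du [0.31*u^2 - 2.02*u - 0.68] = 0.62*u - 2.02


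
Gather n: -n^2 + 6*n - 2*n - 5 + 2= -n^2 + 4*n - 3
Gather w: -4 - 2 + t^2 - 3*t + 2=t^2 - 3*t - 4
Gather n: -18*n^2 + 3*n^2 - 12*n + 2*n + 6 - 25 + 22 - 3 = -15*n^2 - 10*n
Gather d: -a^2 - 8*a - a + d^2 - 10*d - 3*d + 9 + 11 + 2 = -a^2 - 9*a + d^2 - 13*d + 22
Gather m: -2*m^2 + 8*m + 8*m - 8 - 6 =-2*m^2 + 16*m - 14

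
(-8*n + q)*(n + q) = -8*n^2 - 7*n*q + q^2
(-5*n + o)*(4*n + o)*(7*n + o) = -140*n^3 - 27*n^2*o + 6*n*o^2 + o^3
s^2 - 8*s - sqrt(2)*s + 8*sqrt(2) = (s - 8)*(s - sqrt(2))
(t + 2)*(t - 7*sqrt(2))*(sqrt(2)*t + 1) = sqrt(2)*t^3 - 13*t^2 + 2*sqrt(2)*t^2 - 26*t - 7*sqrt(2)*t - 14*sqrt(2)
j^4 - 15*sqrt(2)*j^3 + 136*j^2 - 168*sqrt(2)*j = j*(j - 7*sqrt(2))*(j - 6*sqrt(2))*(j - 2*sqrt(2))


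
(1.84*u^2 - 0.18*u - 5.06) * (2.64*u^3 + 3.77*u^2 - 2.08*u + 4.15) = 4.8576*u^5 + 6.4616*u^4 - 17.8642*u^3 - 11.0658*u^2 + 9.7778*u - 20.999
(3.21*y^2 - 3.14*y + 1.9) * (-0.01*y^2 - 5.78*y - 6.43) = -0.0321*y^4 - 18.5224*y^3 - 2.5101*y^2 + 9.2082*y - 12.217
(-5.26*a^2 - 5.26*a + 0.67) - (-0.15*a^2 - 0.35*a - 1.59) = -5.11*a^2 - 4.91*a + 2.26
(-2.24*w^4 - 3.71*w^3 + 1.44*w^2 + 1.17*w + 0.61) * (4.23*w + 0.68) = -9.4752*w^5 - 17.2165*w^4 + 3.5684*w^3 + 5.9283*w^2 + 3.3759*w + 0.4148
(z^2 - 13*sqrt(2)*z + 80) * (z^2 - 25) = z^4 - 13*sqrt(2)*z^3 + 55*z^2 + 325*sqrt(2)*z - 2000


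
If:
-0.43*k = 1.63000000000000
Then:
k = -3.79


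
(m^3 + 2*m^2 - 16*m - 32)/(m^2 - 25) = (m^3 + 2*m^2 - 16*m - 32)/(m^2 - 25)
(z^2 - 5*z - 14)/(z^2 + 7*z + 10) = (z - 7)/(z + 5)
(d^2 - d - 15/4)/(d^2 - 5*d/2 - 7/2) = (-4*d^2 + 4*d + 15)/(2*(-2*d^2 + 5*d + 7))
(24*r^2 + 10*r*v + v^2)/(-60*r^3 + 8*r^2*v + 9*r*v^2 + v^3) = (-4*r - v)/(10*r^2 - 3*r*v - v^2)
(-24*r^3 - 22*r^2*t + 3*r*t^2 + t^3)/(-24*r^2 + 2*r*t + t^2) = r + t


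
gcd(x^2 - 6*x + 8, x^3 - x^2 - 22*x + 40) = x^2 - 6*x + 8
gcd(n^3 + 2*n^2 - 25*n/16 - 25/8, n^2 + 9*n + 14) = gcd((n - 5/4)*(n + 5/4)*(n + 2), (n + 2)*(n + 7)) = n + 2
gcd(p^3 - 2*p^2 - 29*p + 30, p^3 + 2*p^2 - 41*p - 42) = p - 6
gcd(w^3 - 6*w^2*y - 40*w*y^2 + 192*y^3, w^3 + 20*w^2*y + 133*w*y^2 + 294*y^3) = w + 6*y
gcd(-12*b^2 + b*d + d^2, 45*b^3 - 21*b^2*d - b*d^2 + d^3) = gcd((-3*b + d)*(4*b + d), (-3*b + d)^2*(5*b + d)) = 3*b - d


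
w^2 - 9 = (w - 3)*(w + 3)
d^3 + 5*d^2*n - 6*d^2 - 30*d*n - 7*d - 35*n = (d - 7)*(d + 1)*(d + 5*n)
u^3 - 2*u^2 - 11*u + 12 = (u - 4)*(u - 1)*(u + 3)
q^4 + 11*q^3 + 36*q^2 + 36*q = q*(q + 2)*(q + 3)*(q + 6)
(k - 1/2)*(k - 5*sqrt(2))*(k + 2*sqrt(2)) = k^3 - 3*sqrt(2)*k^2 - k^2/2 - 20*k + 3*sqrt(2)*k/2 + 10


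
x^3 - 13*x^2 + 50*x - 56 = (x - 7)*(x - 4)*(x - 2)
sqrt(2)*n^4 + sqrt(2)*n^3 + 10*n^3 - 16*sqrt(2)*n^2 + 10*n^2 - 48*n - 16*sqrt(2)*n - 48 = (n - 2*sqrt(2))*(n + sqrt(2))*(n + 6*sqrt(2))*(sqrt(2)*n + sqrt(2))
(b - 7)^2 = b^2 - 14*b + 49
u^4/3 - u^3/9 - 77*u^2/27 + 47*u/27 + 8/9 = (u/3 + 1)*(u - 8/3)*(u - 1)*(u + 1/3)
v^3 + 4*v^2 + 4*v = v*(v + 2)^2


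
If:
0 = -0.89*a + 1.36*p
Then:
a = 1.52808988764045*p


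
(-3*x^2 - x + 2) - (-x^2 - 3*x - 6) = -2*x^2 + 2*x + 8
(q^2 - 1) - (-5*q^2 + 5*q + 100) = 6*q^2 - 5*q - 101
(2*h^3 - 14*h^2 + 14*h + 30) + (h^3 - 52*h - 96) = 3*h^3 - 14*h^2 - 38*h - 66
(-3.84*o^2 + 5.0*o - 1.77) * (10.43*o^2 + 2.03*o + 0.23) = -40.0512*o^4 + 44.3548*o^3 - 9.1943*o^2 - 2.4431*o - 0.4071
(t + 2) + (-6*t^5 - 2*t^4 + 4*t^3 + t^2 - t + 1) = -6*t^5 - 2*t^4 + 4*t^3 + t^2 + 3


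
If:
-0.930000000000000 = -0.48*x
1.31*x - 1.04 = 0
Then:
No Solution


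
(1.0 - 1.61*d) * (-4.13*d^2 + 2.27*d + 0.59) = 6.6493*d^3 - 7.7847*d^2 + 1.3201*d + 0.59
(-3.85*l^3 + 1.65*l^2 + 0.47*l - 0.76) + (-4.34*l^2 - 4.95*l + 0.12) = -3.85*l^3 - 2.69*l^2 - 4.48*l - 0.64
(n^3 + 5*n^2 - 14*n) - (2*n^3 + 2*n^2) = -n^3 + 3*n^2 - 14*n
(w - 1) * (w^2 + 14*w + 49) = w^3 + 13*w^2 + 35*w - 49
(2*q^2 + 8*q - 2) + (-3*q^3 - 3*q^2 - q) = -3*q^3 - q^2 + 7*q - 2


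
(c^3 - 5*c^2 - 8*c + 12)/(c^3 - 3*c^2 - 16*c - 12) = (c - 1)/(c + 1)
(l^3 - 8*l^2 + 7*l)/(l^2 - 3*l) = (l^2 - 8*l + 7)/(l - 3)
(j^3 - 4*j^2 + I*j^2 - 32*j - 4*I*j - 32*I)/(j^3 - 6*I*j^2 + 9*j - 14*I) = (j^3 + j^2*(-4 + I) - 4*j*(8 + I) - 32*I)/(j^3 - 6*I*j^2 + 9*j - 14*I)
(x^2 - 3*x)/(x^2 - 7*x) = (x - 3)/(x - 7)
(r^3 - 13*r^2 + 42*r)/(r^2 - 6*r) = r - 7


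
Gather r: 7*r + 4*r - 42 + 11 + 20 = 11*r - 11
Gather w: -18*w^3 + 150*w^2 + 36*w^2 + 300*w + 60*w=-18*w^3 + 186*w^2 + 360*w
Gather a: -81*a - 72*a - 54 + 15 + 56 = 17 - 153*a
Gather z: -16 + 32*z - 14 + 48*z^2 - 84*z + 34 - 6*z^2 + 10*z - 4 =42*z^2 - 42*z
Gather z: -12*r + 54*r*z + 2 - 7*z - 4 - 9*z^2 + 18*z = -12*r - 9*z^2 + z*(54*r + 11) - 2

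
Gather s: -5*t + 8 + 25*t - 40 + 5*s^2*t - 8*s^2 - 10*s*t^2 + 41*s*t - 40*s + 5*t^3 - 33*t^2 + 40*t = s^2*(5*t - 8) + s*(-10*t^2 + 41*t - 40) + 5*t^3 - 33*t^2 + 60*t - 32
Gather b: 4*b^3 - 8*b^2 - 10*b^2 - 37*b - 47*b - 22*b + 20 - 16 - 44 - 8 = 4*b^3 - 18*b^2 - 106*b - 48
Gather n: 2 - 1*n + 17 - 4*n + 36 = 55 - 5*n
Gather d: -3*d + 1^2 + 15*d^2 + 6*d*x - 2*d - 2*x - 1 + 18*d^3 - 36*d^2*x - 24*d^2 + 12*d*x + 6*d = 18*d^3 + d^2*(-36*x - 9) + d*(18*x + 1) - 2*x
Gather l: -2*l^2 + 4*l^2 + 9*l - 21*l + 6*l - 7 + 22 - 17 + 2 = 2*l^2 - 6*l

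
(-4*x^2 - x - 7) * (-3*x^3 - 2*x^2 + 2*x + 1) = 12*x^5 + 11*x^4 + 15*x^3 + 8*x^2 - 15*x - 7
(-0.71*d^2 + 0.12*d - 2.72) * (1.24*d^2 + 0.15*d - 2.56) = -0.8804*d^4 + 0.0423*d^3 - 1.5372*d^2 - 0.7152*d + 6.9632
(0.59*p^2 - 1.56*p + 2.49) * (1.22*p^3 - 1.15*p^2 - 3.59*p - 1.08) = 0.7198*p^5 - 2.5817*p^4 + 2.7137*p^3 + 2.0997*p^2 - 7.2543*p - 2.6892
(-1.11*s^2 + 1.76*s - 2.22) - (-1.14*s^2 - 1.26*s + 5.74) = 0.0299999999999998*s^2 + 3.02*s - 7.96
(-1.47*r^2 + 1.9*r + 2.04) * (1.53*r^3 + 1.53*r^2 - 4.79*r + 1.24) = -2.2491*r^5 + 0.6579*r^4 + 13.0695*r^3 - 7.8026*r^2 - 7.4156*r + 2.5296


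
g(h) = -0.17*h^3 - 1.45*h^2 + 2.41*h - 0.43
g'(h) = -0.51*h^2 - 2.9*h + 2.41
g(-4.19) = -23.48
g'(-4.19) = 5.61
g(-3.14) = -17.03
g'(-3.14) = 6.49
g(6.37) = -87.86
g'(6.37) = -36.76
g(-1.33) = -5.80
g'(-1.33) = 5.36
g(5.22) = -51.54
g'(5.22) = -26.62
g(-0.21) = -1.00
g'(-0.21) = 3.00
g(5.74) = -66.52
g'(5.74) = -31.04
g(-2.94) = -15.73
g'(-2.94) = 6.53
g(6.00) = -74.89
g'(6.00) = -33.35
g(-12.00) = 55.61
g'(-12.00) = -36.23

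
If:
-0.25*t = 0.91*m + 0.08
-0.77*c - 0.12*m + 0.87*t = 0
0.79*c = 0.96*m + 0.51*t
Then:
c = -0.15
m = -0.05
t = -0.14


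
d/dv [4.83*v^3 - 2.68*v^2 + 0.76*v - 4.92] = 14.49*v^2 - 5.36*v + 0.76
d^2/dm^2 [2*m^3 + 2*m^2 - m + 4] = 12*m + 4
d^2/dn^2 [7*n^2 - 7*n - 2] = 14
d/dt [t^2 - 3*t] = 2*t - 3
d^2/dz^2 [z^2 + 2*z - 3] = 2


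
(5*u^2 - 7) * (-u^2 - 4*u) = -5*u^4 - 20*u^3 + 7*u^2 + 28*u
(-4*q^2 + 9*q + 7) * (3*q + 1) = -12*q^3 + 23*q^2 + 30*q + 7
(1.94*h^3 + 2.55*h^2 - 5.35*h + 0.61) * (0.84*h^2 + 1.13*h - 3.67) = 1.6296*h^5 + 4.3342*h^4 - 8.7323*h^3 - 14.8916*h^2 + 20.3238*h - 2.2387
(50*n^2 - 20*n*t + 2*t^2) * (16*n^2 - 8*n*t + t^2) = 800*n^4 - 720*n^3*t + 242*n^2*t^2 - 36*n*t^3 + 2*t^4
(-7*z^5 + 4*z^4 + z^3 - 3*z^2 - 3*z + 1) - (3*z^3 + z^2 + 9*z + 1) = -7*z^5 + 4*z^4 - 2*z^3 - 4*z^2 - 12*z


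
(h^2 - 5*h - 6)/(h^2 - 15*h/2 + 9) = 2*(h + 1)/(2*h - 3)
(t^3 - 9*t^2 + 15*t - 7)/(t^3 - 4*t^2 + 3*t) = (t^2 - 8*t + 7)/(t*(t - 3))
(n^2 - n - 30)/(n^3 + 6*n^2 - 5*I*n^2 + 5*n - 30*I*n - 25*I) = (n - 6)/(n^2 + n*(1 - 5*I) - 5*I)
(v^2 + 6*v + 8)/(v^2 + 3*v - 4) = (v + 2)/(v - 1)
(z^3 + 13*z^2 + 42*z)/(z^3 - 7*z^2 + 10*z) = (z^2 + 13*z + 42)/(z^2 - 7*z + 10)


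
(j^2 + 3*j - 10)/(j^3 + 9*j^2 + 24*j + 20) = (j - 2)/(j^2 + 4*j + 4)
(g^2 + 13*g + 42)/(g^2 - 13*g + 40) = (g^2 + 13*g + 42)/(g^2 - 13*g + 40)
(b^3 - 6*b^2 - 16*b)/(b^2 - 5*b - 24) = b*(b + 2)/(b + 3)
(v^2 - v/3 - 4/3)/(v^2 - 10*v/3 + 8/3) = (v + 1)/(v - 2)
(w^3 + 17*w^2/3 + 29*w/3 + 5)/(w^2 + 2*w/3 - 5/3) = (w^2 + 4*w + 3)/(w - 1)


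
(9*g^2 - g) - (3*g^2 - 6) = 6*g^2 - g + 6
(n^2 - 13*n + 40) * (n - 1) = n^3 - 14*n^2 + 53*n - 40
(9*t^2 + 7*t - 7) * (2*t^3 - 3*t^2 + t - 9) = 18*t^5 - 13*t^4 - 26*t^3 - 53*t^2 - 70*t + 63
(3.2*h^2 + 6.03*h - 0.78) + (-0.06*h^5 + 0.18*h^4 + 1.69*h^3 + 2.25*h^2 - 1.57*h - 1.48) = -0.06*h^5 + 0.18*h^4 + 1.69*h^3 + 5.45*h^2 + 4.46*h - 2.26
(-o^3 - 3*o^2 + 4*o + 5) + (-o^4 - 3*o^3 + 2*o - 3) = -o^4 - 4*o^3 - 3*o^2 + 6*o + 2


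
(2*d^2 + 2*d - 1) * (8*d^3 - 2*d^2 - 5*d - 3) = 16*d^5 + 12*d^4 - 22*d^3 - 14*d^2 - d + 3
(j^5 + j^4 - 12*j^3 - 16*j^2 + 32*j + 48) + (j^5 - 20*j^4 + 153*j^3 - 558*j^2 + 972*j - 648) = 2*j^5 - 19*j^4 + 141*j^3 - 574*j^2 + 1004*j - 600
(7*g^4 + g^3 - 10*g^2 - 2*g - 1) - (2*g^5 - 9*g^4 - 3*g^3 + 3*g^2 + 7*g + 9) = -2*g^5 + 16*g^4 + 4*g^3 - 13*g^2 - 9*g - 10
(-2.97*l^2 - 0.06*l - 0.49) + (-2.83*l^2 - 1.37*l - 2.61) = -5.8*l^2 - 1.43*l - 3.1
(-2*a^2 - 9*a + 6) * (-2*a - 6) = 4*a^3 + 30*a^2 + 42*a - 36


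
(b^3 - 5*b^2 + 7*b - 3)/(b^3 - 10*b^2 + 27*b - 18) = (b - 1)/(b - 6)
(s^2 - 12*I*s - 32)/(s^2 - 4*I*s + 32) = (s - 4*I)/(s + 4*I)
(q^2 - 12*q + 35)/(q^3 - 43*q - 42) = (q - 5)/(q^2 + 7*q + 6)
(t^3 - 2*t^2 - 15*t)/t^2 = t - 2 - 15/t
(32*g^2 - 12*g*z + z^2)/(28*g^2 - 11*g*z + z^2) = (-8*g + z)/(-7*g + z)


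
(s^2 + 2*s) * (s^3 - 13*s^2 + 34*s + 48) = s^5 - 11*s^4 + 8*s^3 + 116*s^2 + 96*s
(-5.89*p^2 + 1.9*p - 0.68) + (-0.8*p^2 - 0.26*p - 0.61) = -6.69*p^2 + 1.64*p - 1.29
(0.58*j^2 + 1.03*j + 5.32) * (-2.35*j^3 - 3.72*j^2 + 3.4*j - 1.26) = -1.363*j^5 - 4.5781*j^4 - 14.3616*j^3 - 17.0192*j^2 + 16.7902*j - 6.7032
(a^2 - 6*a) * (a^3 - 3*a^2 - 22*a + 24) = a^5 - 9*a^4 - 4*a^3 + 156*a^2 - 144*a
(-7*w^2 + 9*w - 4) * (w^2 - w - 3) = -7*w^4 + 16*w^3 + 8*w^2 - 23*w + 12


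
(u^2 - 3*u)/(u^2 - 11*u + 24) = u/(u - 8)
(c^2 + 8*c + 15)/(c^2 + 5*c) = (c + 3)/c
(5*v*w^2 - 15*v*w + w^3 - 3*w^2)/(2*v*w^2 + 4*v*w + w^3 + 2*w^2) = (5*v*w - 15*v + w^2 - 3*w)/(2*v*w + 4*v + w^2 + 2*w)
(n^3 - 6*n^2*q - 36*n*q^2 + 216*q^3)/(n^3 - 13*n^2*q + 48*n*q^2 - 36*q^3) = (-n - 6*q)/(-n + q)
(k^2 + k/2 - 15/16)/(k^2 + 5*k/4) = (k - 3/4)/k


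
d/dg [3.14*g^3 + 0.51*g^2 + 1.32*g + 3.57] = 9.42*g^2 + 1.02*g + 1.32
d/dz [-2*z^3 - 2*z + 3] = -6*z^2 - 2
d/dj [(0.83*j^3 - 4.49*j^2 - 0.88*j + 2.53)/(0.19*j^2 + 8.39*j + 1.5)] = (0.1577*j^4 + 13.9274*j^3 - 33.7689*j^2 - 14.4314*j - 22.5467)/(0.0361*j^4 + 3.1882*j^3 + 70.9621*j^2 + 25.17*j + 2.25)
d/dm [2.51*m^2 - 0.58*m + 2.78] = 5.02*m - 0.58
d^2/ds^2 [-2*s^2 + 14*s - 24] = -4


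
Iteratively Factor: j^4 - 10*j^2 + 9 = (j + 1)*(j^3 - j^2 - 9*j + 9) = (j + 1)*(j + 3)*(j^2 - 4*j + 3) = (j - 3)*(j + 1)*(j + 3)*(j - 1)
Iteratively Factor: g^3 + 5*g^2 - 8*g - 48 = (g + 4)*(g^2 + g - 12) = (g - 3)*(g + 4)*(g + 4)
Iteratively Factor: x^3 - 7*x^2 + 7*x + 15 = (x - 5)*(x^2 - 2*x - 3) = (x - 5)*(x + 1)*(x - 3)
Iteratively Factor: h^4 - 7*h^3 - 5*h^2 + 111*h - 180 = (h - 3)*(h^3 - 4*h^2 - 17*h + 60) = (h - 3)^2*(h^2 - h - 20) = (h - 5)*(h - 3)^2*(h + 4)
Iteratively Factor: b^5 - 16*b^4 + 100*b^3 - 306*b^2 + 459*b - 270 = (b - 3)*(b^4 - 13*b^3 + 61*b^2 - 123*b + 90) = (b - 3)*(b - 2)*(b^3 - 11*b^2 + 39*b - 45) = (b - 3)^2*(b - 2)*(b^2 - 8*b + 15) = (b - 5)*(b - 3)^2*(b - 2)*(b - 3)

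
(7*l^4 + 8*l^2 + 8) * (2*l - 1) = 14*l^5 - 7*l^4 + 16*l^3 - 8*l^2 + 16*l - 8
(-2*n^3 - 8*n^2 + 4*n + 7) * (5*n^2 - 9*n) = -10*n^5 - 22*n^4 + 92*n^3 - n^2 - 63*n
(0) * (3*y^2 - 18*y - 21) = 0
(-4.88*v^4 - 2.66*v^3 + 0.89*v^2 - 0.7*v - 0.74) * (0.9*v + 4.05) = -4.392*v^5 - 22.158*v^4 - 9.972*v^3 + 2.9745*v^2 - 3.501*v - 2.997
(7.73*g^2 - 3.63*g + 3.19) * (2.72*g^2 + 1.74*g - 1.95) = 21.0256*g^4 + 3.5766*g^3 - 12.7129*g^2 + 12.6291*g - 6.2205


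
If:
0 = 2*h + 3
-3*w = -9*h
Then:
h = -3/2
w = -9/2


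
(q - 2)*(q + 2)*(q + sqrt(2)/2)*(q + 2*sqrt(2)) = q^4 + 5*sqrt(2)*q^3/2 - 2*q^2 - 10*sqrt(2)*q - 8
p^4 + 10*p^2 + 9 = (p - 3*I)*(p - I)*(p + I)*(p + 3*I)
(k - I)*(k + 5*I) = k^2 + 4*I*k + 5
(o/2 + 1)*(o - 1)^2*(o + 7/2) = o^4/2 + 7*o^3/4 - 3*o^2/2 - 17*o/4 + 7/2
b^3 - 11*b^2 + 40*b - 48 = (b - 4)^2*(b - 3)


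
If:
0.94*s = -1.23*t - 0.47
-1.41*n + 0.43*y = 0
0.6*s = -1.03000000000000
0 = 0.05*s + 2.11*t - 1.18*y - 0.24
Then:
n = 0.42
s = -1.72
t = 0.93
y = 1.39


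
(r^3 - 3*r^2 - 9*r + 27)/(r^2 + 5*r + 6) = (r^2 - 6*r + 9)/(r + 2)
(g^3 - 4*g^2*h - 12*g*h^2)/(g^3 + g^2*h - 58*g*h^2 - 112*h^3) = g*(g - 6*h)/(g^2 - g*h - 56*h^2)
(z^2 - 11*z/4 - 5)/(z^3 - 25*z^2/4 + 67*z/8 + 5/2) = 2*(4*z + 5)/(8*z^2 - 18*z - 5)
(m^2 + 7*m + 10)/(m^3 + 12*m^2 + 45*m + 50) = 1/(m + 5)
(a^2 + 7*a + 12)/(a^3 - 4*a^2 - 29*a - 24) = (a + 4)/(a^2 - 7*a - 8)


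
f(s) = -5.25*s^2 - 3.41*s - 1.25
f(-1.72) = -10.92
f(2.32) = -37.42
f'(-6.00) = 59.59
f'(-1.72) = 14.65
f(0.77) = -6.99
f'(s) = -10.5*s - 3.41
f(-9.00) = -395.81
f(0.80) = -7.34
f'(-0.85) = 5.52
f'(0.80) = -11.81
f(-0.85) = -2.14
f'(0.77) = -11.50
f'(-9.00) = 91.09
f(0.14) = -1.83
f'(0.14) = -4.88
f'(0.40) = -7.61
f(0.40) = -3.45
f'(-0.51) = 1.94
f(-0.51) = -0.88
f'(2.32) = -27.77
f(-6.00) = -169.79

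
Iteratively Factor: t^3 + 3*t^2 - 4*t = (t - 1)*(t^2 + 4*t) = (t - 1)*(t + 4)*(t)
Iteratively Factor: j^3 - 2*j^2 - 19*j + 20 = (j - 5)*(j^2 + 3*j - 4) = (j - 5)*(j + 4)*(j - 1)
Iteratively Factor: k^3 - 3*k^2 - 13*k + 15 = (k + 3)*(k^2 - 6*k + 5) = (k - 1)*(k + 3)*(k - 5)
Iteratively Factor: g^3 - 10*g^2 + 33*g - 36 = (g - 3)*(g^2 - 7*g + 12) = (g - 4)*(g - 3)*(g - 3)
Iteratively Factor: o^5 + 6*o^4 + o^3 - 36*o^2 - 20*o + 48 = (o - 2)*(o^4 + 8*o^3 + 17*o^2 - 2*o - 24) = (o - 2)*(o + 4)*(o^3 + 4*o^2 + o - 6) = (o - 2)*(o + 2)*(o + 4)*(o^2 + 2*o - 3) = (o - 2)*(o + 2)*(o + 3)*(o + 4)*(o - 1)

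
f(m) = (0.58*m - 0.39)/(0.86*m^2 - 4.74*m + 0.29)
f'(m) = (4.74 - 1.72*m)*(0.58*m - 0.39)/(0.86*m^2 - 4.74*m + 0.29)^2 + 0.58/(0.86*m^2 - 4.74*m + 0.29)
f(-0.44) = -0.25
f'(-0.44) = -0.32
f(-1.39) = -0.14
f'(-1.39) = -0.05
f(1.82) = -0.12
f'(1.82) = -0.07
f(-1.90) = -0.12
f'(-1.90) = -0.03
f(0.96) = -0.05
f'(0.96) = -0.12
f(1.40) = -0.09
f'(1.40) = -0.08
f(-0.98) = -0.17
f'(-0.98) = -0.08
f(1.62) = -0.11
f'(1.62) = -0.07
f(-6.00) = -0.06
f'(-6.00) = -0.01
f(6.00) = 1.10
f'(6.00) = -1.98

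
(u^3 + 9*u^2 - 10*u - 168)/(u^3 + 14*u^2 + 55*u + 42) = (u - 4)/(u + 1)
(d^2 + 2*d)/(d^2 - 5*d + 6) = d*(d + 2)/(d^2 - 5*d + 6)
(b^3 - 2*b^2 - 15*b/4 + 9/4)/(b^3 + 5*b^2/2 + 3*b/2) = (2*b^2 - 7*b + 3)/(2*b*(b + 1))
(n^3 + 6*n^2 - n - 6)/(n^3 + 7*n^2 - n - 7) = (n + 6)/(n + 7)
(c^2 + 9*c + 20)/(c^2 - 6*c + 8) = (c^2 + 9*c + 20)/(c^2 - 6*c + 8)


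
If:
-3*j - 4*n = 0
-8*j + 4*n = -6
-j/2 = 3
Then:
No Solution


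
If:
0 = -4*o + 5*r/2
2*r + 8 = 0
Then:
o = -5/2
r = -4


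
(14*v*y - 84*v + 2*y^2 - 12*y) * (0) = 0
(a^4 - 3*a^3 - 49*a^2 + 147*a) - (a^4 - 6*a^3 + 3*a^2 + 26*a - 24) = 3*a^3 - 52*a^2 + 121*a + 24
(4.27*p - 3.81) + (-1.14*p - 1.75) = 3.13*p - 5.56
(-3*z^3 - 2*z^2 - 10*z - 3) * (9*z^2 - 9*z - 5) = -27*z^5 + 9*z^4 - 57*z^3 + 73*z^2 + 77*z + 15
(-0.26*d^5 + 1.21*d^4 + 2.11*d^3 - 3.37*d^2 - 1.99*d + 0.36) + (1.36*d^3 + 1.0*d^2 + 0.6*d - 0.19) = -0.26*d^5 + 1.21*d^4 + 3.47*d^3 - 2.37*d^2 - 1.39*d + 0.17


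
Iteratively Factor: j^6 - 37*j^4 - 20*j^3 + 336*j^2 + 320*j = (j)*(j^5 - 37*j^3 - 20*j^2 + 336*j + 320) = j*(j - 5)*(j^4 + 5*j^3 - 12*j^2 - 80*j - 64) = j*(j - 5)*(j + 1)*(j^3 + 4*j^2 - 16*j - 64) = j*(j - 5)*(j + 1)*(j + 4)*(j^2 - 16) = j*(j - 5)*(j - 4)*(j + 1)*(j + 4)*(j + 4)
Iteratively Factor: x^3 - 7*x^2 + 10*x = (x - 5)*(x^2 - 2*x) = (x - 5)*(x - 2)*(x)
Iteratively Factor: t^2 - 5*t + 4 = (t - 1)*(t - 4)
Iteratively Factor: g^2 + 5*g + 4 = (g + 1)*(g + 4)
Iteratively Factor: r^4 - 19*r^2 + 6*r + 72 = (r - 3)*(r^3 + 3*r^2 - 10*r - 24) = (r - 3)^2*(r^2 + 6*r + 8) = (r - 3)^2*(r + 4)*(r + 2)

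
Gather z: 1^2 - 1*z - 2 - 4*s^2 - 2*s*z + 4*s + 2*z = -4*s^2 + 4*s + z*(1 - 2*s) - 1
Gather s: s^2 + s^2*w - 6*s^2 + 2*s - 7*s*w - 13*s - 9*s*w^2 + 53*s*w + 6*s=s^2*(w - 5) + s*(-9*w^2 + 46*w - 5)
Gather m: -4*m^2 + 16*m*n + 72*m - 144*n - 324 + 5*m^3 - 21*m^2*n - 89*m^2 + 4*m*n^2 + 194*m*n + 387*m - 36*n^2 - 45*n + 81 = 5*m^3 + m^2*(-21*n - 93) + m*(4*n^2 + 210*n + 459) - 36*n^2 - 189*n - 243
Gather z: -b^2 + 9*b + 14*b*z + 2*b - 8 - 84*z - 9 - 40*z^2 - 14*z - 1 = -b^2 + 11*b - 40*z^2 + z*(14*b - 98) - 18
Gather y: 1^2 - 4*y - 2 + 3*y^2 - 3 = 3*y^2 - 4*y - 4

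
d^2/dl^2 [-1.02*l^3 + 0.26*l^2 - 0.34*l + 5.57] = 0.52 - 6.12*l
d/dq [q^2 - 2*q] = 2*q - 2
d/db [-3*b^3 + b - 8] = 1 - 9*b^2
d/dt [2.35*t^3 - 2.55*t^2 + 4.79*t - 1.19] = 7.05*t^2 - 5.1*t + 4.79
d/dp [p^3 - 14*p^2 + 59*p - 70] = 3*p^2 - 28*p + 59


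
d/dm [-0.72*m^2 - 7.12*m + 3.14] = -1.44*m - 7.12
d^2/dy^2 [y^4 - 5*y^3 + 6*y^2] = 12*y^2 - 30*y + 12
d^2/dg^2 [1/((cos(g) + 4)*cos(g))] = (-(1 - cos(2*g))^2 + 15*cos(g) - 9*cos(2*g) - 3*cos(3*g) + 27)/((cos(g) + 4)^3*cos(g)^3)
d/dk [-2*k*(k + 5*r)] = -4*k - 10*r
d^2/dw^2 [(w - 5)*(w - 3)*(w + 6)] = 6*w - 4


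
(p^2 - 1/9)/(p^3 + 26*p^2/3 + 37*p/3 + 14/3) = (9*p^2 - 1)/(3*(3*p^3 + 26*p^2 + 37*p + 14))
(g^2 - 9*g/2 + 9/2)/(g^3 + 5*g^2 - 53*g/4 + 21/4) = 2*(g - 3)/(2*g^2 + 13*g - 7)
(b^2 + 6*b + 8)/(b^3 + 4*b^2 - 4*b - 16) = 1/(b - 2)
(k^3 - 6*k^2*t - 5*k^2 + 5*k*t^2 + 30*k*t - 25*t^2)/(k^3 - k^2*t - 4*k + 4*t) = (k^2 - 5*k*t - 5*k + 25*t)/(k^2 - 4)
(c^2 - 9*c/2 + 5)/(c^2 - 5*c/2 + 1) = (2*c - 5)/(2*c - 1)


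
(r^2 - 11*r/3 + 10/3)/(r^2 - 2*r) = (r - 5/3)/r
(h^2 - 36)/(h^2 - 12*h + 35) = (h^2 - 36)/(h^2 - 12*h + 35)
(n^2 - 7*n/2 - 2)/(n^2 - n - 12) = (n + 1/2)/(n + 3)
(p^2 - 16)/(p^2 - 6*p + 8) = (p + 4)/(p - 2)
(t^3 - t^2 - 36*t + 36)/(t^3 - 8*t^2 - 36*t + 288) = (t - 1)/(t - 8)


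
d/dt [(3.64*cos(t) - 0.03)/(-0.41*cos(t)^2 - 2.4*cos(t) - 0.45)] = (-1.4924*cos(t)^2 + 0.0245999999999995*cos(t) + 1.71)*sin(t)/(0.1681*cos(t)^4 + 1.968*cos(t)^3 + 6.129*cos(t)^2 + 2.16*cos(t) + 0.2025)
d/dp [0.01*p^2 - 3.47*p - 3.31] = 0.02*p - 3.47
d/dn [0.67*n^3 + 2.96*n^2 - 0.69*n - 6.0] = 2.01*n^2 + 5.92*n - 0.69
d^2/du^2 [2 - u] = 0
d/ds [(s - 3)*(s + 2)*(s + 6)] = 3*s^2 + 10*s - 12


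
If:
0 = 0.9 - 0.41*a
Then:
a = 2.20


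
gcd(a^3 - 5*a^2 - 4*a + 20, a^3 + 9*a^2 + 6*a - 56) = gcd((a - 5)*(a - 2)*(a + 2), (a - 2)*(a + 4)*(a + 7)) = a - 2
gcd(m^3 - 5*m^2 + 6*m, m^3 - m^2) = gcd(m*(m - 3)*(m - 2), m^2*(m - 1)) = m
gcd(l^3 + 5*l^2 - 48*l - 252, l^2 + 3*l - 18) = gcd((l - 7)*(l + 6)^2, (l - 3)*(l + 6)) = l + 6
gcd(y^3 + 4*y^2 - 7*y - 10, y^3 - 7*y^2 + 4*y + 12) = y^2 - y - 2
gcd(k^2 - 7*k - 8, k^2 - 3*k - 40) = k - 8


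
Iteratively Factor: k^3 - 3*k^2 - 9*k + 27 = (k + 3)*(k^2 - 6*k + 9) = (k - 3)*(k + 3)*(k - 3)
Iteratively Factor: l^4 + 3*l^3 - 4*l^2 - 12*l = (l + 2)*(l^3 + l^2 - 6*l) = (l + 2)*(l + 3)*(l^2 - 2*l) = (l - 2)*(l + 2)*(l + 3)*(l)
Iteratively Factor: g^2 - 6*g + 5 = (g - 5)*(g - 1)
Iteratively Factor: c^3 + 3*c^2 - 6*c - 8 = (c + 1)*(c^2 + 2*c - 8) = (c - 2)*(c + 1)*(c + 4)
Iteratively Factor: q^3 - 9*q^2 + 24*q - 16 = (q - 4)*(q^2 - 5*q + 4) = (q - 4)^2*(q - 1)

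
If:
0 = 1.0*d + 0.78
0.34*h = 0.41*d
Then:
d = -0.78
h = -0.94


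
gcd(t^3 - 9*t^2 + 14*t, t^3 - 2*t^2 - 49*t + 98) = t^2 - 9*t + 14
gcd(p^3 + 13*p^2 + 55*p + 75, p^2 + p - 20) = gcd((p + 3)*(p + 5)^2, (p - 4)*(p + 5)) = p + 5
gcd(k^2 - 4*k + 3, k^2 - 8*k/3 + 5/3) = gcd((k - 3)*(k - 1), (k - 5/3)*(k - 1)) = k - 1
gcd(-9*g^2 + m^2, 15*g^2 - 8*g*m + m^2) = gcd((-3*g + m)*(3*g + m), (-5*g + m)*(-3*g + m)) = 3*g - m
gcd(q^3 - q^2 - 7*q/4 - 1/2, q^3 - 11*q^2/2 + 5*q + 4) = q^2 - 3*q/2 - 1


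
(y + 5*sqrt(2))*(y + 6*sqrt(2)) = y^2 + 11*sqrt(2)*y + 60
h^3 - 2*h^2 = h^2*(h - 2)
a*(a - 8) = a^2 - 8*a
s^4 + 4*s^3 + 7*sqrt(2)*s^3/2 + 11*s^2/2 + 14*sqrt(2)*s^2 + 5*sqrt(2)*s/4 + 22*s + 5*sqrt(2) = (s + 4)*(s + sqrt(2)/2)^2*(s + 5*sqrt(2)/2)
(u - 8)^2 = u^2 - 16*u + 64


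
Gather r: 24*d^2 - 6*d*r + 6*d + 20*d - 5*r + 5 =24*d^2 + 26*d + r*(-6*d - 5) + 5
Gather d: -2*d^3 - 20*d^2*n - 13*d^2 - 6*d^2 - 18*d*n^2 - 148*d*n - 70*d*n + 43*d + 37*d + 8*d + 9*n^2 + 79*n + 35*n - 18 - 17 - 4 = -2*d^3 + d^2*(-20*n - 19) + d*(-18*n^2 - 218*n + 88) + 9*n^2 + 114*n - 39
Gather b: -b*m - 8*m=-b*m - 8*m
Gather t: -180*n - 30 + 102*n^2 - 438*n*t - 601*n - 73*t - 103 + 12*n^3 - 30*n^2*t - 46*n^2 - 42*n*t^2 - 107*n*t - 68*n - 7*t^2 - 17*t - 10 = 12*n^3 + 56*n^2 - 849*n + t^2*(-42*n - 7) + t*(-30*n^2 - 545*n - 90) - 143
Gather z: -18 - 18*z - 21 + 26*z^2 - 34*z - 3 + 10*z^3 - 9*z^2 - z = 10*z^3 + 17*z^2 - 53*z - 42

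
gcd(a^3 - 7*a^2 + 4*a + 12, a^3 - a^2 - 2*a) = a^2 - a - 2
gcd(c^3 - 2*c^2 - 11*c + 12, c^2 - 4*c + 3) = c - 1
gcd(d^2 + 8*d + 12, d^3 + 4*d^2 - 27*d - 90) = d + 6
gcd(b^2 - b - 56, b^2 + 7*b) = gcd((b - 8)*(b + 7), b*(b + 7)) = b + 7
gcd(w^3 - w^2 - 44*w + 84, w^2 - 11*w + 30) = w - 6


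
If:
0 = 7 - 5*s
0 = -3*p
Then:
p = 0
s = 7/5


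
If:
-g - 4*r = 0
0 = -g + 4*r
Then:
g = 0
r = 0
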